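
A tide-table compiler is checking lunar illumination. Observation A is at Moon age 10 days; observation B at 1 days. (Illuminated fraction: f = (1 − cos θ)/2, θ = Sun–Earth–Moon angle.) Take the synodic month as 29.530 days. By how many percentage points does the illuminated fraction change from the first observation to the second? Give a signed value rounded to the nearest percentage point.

-75 pp

First observation: θ = 360°·10/29.530 = 121.9°, so f = 0.764.
Second observation: θ = 12.2°, f = 0.011.
Δf = 0.011 − 0.764 = -0.753, i.e. -75 pp.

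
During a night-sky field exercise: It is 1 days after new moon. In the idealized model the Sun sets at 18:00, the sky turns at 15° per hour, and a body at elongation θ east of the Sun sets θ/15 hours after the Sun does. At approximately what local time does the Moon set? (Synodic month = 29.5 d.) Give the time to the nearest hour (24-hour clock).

19:00

Elongation θ = 360° × 1/29.5 ≈ 12.2°.
The Moon trails the Sun by θ/15 = 12.2/15 ≈ 0.81 hours.
18:00 + 0.81 h ≈ 18:49 → 19:00 to the nearest hour.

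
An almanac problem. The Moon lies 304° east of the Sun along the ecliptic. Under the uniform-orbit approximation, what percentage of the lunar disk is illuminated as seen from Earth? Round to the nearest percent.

22%

cos 304° = 0.559, so f = (1 − 0.559)/2 = 0.220, i.e. 22%.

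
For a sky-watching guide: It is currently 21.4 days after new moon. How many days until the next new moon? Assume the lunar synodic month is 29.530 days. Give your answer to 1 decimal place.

8.1 days

The next new moon completes the synodic month: 29.530 − 21.4 = 8.130 days.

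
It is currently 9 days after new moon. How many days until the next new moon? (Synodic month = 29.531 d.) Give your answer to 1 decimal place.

20.5 days

The next new moon completes the synodic month: 29.531 − 9 = 20.531 days.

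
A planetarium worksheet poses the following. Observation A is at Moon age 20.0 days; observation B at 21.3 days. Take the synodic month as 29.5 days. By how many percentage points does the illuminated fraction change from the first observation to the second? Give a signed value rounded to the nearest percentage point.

θ₁ = 360° × 20.0/29.5 = 244.1°, f₁ = (1 − cos θ₁)/2 = 0.719.
θ₂ = 360° × 21.3/29.5 = 259.9°, f₂ = (1 − cos θ₂)/2 = 0.587.
Change = f₂ − f₁ = -0.131 → -13 percentage points.

-13 percentage points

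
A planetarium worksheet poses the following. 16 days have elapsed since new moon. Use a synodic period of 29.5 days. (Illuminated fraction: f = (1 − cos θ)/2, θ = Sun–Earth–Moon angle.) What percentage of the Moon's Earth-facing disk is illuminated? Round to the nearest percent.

98%

Elongation θ = 360° × 16/29.5 ≈ 195.3°.
With cos θ = (-0.965), the lit fraction is (1 − (-0.965))/2 ≈ 0.982, so 98%.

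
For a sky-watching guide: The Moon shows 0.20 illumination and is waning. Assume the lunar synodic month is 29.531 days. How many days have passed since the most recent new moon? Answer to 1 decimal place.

25.2 days

Invert f = (1 − cos θ)/2 to get cos θ = 1 − 2(0.20) = 0.600, hence θ₀ = arccos 0.600 = 53.1°.
A waning Moon lies in 180°–360°, so θ = 360° − 53.1° = 306.9°.
That fraction of the synodic month is 306.9/360 × 29.531 d ≈ 25.17 d.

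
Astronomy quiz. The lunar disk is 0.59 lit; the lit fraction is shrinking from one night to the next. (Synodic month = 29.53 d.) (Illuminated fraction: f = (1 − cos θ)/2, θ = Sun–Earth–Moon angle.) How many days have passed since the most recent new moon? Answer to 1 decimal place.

From f = (1 − cos θ)/2: cos θ = 1 − 2×0.59 = -0.180; arccos → 100.4°.
Waning ⇒ past full, so θ = 360° − 100.4° = 259.6°.
Age = 29.53 × 259.6°/360° ≈ 21.30 days.

21.3 days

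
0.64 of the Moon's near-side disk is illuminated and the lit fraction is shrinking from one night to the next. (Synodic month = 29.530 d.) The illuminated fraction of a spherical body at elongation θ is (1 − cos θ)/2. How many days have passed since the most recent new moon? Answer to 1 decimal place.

Invert f = (1 − cos θ)/2 to get cos θ = 1 − 2(0.64) = -0.280, hence θ₀ = arccos -0.280 = 106.3°.
Waning ⇒ past full, so θ = 360° − 106.3° = 253.7°.
That fraction of the synodic month is 253.7/360 × 29.530 d ≈ 20.81 d.

20.8 days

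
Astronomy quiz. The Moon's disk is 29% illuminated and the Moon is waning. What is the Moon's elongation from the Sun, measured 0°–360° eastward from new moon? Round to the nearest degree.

295°

From f = (1 − cos θ)/2: cos θ = 1 − 2×0.29 = 0.420; arccos → 65.2°.
A waning Moon lies in 180°–360°, so θ = 360° − 65.2° = 294.8°.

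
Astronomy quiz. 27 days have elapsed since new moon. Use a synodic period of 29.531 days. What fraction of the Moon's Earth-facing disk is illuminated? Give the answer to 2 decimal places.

Elongation θ = 360° × 27/29.531 ≈ 329.1°.
Illuminated fraction = (1 − cos 329.1°)/2 = (1 − 0.858)/2 ≈ 0.071.

0.07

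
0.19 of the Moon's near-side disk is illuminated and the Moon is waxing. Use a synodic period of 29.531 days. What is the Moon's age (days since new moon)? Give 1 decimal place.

From f = (1 − cos θ)/2: cos θ = 1 − 2×0.19 = 0.620; arccos → 51.7°.
The Moon is waxing (0°–180°), so θ = 51.7° directly.
At 360°/29.531 d per day, 51.7° corresponds to 4.24 days.

4.2 days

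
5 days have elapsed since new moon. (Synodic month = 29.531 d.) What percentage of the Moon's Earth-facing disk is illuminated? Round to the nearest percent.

26%

Elongation θ = 360° × 5/29.531 ≈ 61.0°.
cos 61.0° = 0.486, so f = (1 − 0.486)/2 = 0.257, so 26%.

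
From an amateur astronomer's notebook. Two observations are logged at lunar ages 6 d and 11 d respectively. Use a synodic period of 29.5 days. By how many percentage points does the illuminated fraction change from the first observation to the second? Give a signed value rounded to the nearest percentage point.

First observation: θ = 360°·6/29.5 = 73.2°, so f = 0.356.
Second observation: θ = 134.2°, f = 0.849.
Δf = 0.849 − 0.356 = +0.493, i.e. +49 pp.

+49 pp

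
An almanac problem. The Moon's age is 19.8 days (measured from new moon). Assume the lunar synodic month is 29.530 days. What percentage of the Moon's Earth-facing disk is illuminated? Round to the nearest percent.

74%

Phase angle: θ = 360°·(19.8 d)/(29.530 d) = 241.4°.
cos 241.4° = (-0.479), so f = (1 − (-0.479))/2 = 0.739, so 74%.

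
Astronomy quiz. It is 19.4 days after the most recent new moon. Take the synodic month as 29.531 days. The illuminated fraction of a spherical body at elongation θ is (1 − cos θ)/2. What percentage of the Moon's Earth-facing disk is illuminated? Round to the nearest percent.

Elongation θ = 360° × 19.4/29.531 ≈ 236.5°.
With cos θ = (-0.552), the lit fraction is (1 − (-0.552))/2 ≈ 0.776, so 78%.

78%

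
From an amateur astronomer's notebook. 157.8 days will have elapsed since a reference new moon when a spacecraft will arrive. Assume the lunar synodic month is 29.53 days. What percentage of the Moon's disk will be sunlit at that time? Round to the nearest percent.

Reduce mod P: 157.8 − 5×29.53 = 10.15 d into the current lunation.
The Moon has covered 10.15/29.53 of its cycle, so θ ≈ 360° × 10.15/29.53 = 123.7°.
With cos θ = (-0.555), the lit fraction is (1 − (-0.555))/2 ≈ 0.778, so 78%.

78%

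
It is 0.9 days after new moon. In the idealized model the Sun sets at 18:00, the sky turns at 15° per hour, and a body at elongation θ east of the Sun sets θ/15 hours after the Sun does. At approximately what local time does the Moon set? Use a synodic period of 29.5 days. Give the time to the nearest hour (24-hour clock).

19:00

The Moon has covered 0.9/29.5 of its cycle, so θ ≈ 360° × 0.9/29.5 = 11.0°.
Delay after the Sun = 11.0° / (15°/h) ≈ 0.73 h.
18:00 + 0.73 h ≈ 18:44 → 19:00 to the nearest hour.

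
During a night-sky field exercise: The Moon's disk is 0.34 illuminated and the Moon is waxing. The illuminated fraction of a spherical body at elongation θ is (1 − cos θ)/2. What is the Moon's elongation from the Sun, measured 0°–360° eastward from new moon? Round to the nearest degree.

Invert f = (1 − cos θ)/2 to get cos θ = 1 − 2(0.34) = 0.320, hence θ₀ = arccos 0.320 = 71.3°.
The Moon is waxing (0°–180°), so θ = 71.3° directly.

71°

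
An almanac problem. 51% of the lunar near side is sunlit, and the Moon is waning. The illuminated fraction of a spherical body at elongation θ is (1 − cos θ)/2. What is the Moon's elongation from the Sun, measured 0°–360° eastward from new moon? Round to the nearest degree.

269°

cos θ = 1 − 2f = -0.020, giving a principal value of 91.1°.
Waning ⇒ past full, so θ = 360° − 91.1° = 268.9°.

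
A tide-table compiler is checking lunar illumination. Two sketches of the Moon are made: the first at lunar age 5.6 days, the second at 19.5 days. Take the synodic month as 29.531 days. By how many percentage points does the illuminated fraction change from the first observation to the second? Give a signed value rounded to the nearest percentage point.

θ₁ = 360° × 5.6/29.531 = 68.3°, f₁ = (1 − cos θ₁)/2 = 0.315.
θ₂ = 360° × 19.5/29.531 = 237.7°, f₂ = (1 − cos θ₂)/2 = 0.767.
Change = f₂ − f₁ = +0.452 → +45 percentage points.

+45 pp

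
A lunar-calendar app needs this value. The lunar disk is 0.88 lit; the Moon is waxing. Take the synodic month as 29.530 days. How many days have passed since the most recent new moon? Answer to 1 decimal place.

From f = (1 − cos θ)/2: cos θ = 1 − 2×0.88 = -0.760; arccos → 139.5°.
Waxing ⇒ before full, so θ = 139.5°.
That fraction of the synodic month is 139.5/360 × 29.530 d ≈ 11.44 d.

11.4 days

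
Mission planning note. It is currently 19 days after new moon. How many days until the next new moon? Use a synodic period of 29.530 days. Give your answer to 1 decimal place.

One full lunation from the last new moon is 29.530 d; remaining = 29.530 − 19 = 10.530 d.

10.5 days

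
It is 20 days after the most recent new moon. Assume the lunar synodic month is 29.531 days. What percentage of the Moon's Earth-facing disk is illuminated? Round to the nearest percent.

The Moon has covered 20/29.531 of its cycle, so θ ≈ 360° × 20/29.531 = 243.8°.
cos 243.8° = (-0.441), so f = (1 − (-0.441))/2 = 0.721, so 72%.

72%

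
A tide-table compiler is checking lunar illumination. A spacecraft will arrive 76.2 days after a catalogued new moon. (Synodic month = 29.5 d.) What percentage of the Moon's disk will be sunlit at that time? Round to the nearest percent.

76.2 d spans 2 complete synodic months (2 × 29.5 = 59.00 d) plus 17.20 d.
Phase angle: θ = 360°·(17.20 d)/(29.5 d) = 209.9°.
cos 209.9° = (-0.867), so f = (1 − (-0.867))/2 = 0.933, so 93%.

93%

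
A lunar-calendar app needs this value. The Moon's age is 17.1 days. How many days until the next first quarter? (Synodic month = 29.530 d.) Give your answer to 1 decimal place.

19.8 days

First quarter occurs at elongation 90°, i.e. at age 29.530 × 90/360 = 7.383 d.
This lunation's first quarter (7.383 d) has passed, so add one period: 36.913 − 17.1 = 19.812 days.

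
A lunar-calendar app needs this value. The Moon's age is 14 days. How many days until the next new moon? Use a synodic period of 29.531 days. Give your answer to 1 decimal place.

One full lunation from the last new moon is 29.531 d; remaining = 29.531 − 14 = 15.531 d.

15.5 days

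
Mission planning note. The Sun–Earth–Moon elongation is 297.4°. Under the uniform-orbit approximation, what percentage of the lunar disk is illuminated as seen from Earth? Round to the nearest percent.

cos 297.4° = 0.460, so f = (1 − 0.460)/2 = 0.270, i.e. 27%.

27%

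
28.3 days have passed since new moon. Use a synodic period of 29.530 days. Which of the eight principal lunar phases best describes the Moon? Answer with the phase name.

new moon

At 28.3/29.530 of the cycle, θ ≈ 345° — the new moon range.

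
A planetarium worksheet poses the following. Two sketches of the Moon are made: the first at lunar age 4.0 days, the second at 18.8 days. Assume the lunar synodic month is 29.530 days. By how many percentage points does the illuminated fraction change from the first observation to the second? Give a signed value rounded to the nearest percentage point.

First observation: θ = 360°·4.0/29.530 = 48.8°, so f = 0.170.
Second observation: θ = 229.2°, f = 0.827.
Δf = 0.827 − 0.170 = +0.656, i.e. +66 pp.

+66 pp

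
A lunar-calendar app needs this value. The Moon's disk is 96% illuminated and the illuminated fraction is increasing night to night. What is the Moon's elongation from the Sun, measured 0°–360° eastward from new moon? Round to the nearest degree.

cos θ = 1 − 2f = -0.920, giving a principal value of 156.9°.
Before full moon the principal value applies: θ = 156.9°.

157°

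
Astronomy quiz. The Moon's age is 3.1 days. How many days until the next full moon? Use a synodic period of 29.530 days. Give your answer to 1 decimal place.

11.7 days

Full moon occurs at elongation 180°, i.e. at age 29.530 × 180/360 = 14.765 d.
That is 14.765 − 3.1 = 11.665 days ahead.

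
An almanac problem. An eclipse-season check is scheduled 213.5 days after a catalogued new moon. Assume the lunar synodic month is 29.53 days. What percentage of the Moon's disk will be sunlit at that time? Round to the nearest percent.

213.5/29.53 = 7.230 lunations, so 7 complete cycles and 6.79 d into the next.
The Moon has covered 6.79/29.53 of its cycle, so θ ≈ 360° × 6.79/29.53 = 82.8°.
With cos θ = 0.126, the lit fraction is (1 − 0.126)/2 ≈ 0.437, so 44%.

44%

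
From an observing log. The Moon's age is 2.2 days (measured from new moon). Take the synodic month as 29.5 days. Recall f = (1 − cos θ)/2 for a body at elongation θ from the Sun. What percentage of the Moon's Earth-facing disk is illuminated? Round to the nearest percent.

5%

Elongation θ = 360° × 2.2/29.5 ≈ 26.8°.
Illuminated fraction = (1 − cos 26.8°)/2 = (1 − 0.892)/2 ≈ 0.054, so 5%.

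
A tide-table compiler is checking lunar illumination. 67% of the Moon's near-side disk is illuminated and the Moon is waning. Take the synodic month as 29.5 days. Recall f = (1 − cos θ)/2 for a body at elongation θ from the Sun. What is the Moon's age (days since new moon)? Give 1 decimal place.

20.5 days

Invert f = (1 − cos θ)/2 to get cos θ = 1 − 2(0.67) = -0.340, hence θ₀ = arccos -0.340 = 109.9°.
A waning Moon lies in 180°–360°, so θ = 360° − 109.9° = 250.1°.
That fraction of the synodic month is 250.1/360 × 29.5 d ≈ 20.50 d.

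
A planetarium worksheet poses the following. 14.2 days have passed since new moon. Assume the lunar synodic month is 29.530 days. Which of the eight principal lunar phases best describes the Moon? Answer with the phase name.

full moon

θ ≈ 360° × 14.2/29.530 = 173°, which falls in the full moon sector.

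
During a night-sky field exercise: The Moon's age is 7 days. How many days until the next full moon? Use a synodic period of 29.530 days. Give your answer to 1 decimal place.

Full moon occurs at elongation 180°, i.e. at age 29.530 × 180/360 = 14.765 d.
So 7.765 days remain (14.765 − 7).

7.8 days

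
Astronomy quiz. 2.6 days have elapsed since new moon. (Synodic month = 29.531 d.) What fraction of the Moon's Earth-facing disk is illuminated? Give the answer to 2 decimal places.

Elongation θ = 360° × 2.6/29.531 ≈ 31.7°.
Illuminated fraction = (1 − cos 31.7°)/2 = (1 − 0.851)/2 ≈ 0.075.

0.07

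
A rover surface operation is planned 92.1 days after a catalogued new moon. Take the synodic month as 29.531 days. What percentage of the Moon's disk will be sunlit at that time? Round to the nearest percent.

92.1 d spans 3 complete synodic months (3 × 29.531 = 88.59 d) plus 3.51 d.
Elongation θ = 360° × 3.51/29.531 ≈ 42.8°.
cos 42.8° = 0.734, so f = (1 − 0.734)/2 = 0.133, so 13%.

13%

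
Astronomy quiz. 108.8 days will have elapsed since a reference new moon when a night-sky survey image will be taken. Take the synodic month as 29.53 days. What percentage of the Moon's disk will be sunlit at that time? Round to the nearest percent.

70%

108.8 d spans 3 complete synodic months (3 × 29.53 = 88.59 d) plus 20.21 d.
The Moon has covered 20.21/29.53 of its cycle, so θ ≈ 360° × 20.21/29.53 = 246.4°.
cos 246.4° = (-0.401), so f = (1 − (-0.401))/2 = 0.700, so 70%.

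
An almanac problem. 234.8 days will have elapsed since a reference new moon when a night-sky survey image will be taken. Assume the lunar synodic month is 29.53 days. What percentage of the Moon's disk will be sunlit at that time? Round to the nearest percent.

234.8/29.53 = 7.951 lunations, so 7 complete cycles and 28.09 d into the next.
Phase angle: θ = 360°·(28.09 d)/(29.53 d) = 342.4°.
Illuminated fraction = (1 − cos 342.4°)/2 = (1 − 0.953)/2 ≈ 0.023, so 2%.

2%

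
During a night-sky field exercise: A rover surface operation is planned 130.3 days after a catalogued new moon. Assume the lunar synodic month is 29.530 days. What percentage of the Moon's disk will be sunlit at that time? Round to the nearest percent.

93%

130.3/29.530 = 4.412 lunations, so 4 complete cycles and 12.18 d into the next.
Phase angle: θ = 360°·(12.18 d)/(29.530 d) = 148.5°.
With cos θ = (-0.853), the lit fraction is (1 − (-0.853))/2 ≈ 0.926, so 93%.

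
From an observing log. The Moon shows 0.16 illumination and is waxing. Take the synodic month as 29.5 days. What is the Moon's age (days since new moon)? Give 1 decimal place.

From f = (1 − cos θ)/2: cos θ = 1 − 2×0.16 = 0.680; arccos → 47.2°.
Before full moon the principal value applies: θ = 47.2°.
At 360°/29.5 d per day, 47.2° corresponds to 3.86 days.

3.9 days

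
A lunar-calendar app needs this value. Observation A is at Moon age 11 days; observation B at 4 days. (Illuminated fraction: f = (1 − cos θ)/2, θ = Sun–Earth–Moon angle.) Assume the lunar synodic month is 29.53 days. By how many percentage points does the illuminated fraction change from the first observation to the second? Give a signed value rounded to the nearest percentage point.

θ₁ = 360° × 11/29.53 = 134.1°, f₁ = (1 − cos θ₁)/2 = 0.848.
θ₂ = 360° × 4/29.53 = 48.8°, f₂ = (1 − cos θ₂)/2 = 0.170.
Change = f₂ − f₁ = -0.678 → -68 percentage points.

-68 pp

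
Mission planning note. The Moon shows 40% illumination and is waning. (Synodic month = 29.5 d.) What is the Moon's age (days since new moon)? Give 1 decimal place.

23.1 days

cos θ = 1 − 2f = 0.200, giving a principal value of 78.5°.
A waning Moon lies in 180°–360°, so θ = 360° − 78.5° = 281.5°.
That fraction of the synodic month is 281.5/360 × 29.5 d ≈ 23.07 d.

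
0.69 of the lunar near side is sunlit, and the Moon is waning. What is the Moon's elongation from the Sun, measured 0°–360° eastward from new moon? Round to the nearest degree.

Invert f = (1 − cos θ)/2 to get cos θ = 1 − 2(0.69) = -0.380, hence θ₀ = arccos -0.380 = 112.3°.
Waning ⇒ past full, so θ = 360° − 112.3° = 247.7°.

248°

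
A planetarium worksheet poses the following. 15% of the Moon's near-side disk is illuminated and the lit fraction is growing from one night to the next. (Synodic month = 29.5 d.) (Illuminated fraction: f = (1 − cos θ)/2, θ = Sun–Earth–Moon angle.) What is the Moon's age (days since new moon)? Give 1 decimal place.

3.7 days

Invert f = (1 − cos θ)/2 to get cos θ = 1 − 2(0.15) = 0.700, hence θ₀ = arccos 0.700 = 45.6°.
Waxing ⇒ before full, so θ = 45.6°.
Age = 29.5 × 45.6°/360° ≈ 3.73 days.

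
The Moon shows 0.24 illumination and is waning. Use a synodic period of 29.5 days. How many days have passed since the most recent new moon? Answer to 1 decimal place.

Invert f = (1 − cos θ)/2 to get cos θ = 1 − 2(0.24) = 0.520, hence θ₀ = arccos 0.520 = 58.7°.
A waning Moon lies in 180°–360°, so θ = 360° − 58.7° = 301.3°.
That fraction of the synodic month is 301.3/360 × 29.5 d ≈ 24.69 d.

24.7 days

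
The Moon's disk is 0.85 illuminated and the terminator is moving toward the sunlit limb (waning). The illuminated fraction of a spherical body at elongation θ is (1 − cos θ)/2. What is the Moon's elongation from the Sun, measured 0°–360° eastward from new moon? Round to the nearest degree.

cos θ = 1 − 2f = -0.700, giving a principal value of 134.4°.
A waning Moon lies in 180°–360°, so θ = 360° − 134.4° = 225.6°.

226°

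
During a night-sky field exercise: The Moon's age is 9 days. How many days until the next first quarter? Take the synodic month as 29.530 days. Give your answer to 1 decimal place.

First quarter occurs at elongation 90°, i.e. at age 29.530 × 90/360 = 7.383 d.
Already past this cycle's first quarter; the next is at 7.383 + 29.530 = 36.913 d, so 36.913 − 9 = 27.913 days.

27.9 days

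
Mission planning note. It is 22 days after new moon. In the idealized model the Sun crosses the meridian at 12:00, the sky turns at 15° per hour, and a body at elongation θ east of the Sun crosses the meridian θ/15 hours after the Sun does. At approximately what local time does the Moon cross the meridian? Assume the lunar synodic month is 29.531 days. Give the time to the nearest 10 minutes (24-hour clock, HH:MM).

Phase angle: θ = 360°·(22 d)/(29.531 d) = 268.2°.
At 15° of sky rotation per hour, 268.2° corresponds to a 17.88 h lag.
12:00 + 17.880 h ≈ 05:53 → 05:50 to the nearest ten minutes.

05:50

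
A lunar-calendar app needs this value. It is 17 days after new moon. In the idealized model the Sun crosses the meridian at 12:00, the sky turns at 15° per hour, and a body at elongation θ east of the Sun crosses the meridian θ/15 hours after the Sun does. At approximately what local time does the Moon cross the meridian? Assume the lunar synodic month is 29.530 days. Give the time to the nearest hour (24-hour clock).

02:00

The Moon has covered 17/29.530 of its cycle, so θ ≈ 360° × 17/29.530 = 207.2°.
At 15° of sky rotation per hour, 207.2° corresponds to a 13.82 h lag.
12:00 + 13.82 h ≈ 01:49 → 02:00 to the nearest hour.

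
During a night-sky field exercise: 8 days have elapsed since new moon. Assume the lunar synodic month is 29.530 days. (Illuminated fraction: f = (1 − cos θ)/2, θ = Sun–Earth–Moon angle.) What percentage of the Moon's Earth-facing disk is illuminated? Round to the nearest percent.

57%

The Moon has covered 8/29.530 of its cycle, so θ ≈ 360° × 8/29.530 = 97.5°.
With cos θ = (-0.131), the lit fraction is (1 − (-0.131))/2 ≈ 0.566, so 57%.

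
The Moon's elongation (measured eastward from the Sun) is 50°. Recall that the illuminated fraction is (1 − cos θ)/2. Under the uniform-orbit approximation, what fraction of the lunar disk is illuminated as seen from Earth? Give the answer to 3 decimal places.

f = (1 − cos 50°)/2 = (1 − 0.643)/2 ≈ 0.179.

0.179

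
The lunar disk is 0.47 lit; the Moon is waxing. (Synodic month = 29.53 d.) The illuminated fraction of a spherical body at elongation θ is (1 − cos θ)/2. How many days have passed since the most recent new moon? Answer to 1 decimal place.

cos θ = 1 − 2f = 0.060, giving a principal value of 86.6°.
The Moon is waxing (0°–180°), so θ = 86.6° directly.
Age = 29.53 × 86.6°/360° ≈ 7.10 days.

7.1 days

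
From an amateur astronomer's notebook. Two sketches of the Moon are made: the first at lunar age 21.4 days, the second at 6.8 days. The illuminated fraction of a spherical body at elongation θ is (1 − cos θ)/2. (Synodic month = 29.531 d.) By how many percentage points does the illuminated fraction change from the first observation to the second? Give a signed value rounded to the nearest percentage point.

First observation: θ = 360°·21.4/29.531 = 260.9°, so f = 0.579.
Second observation: θ = 82.9°, f = 0.438.
Δf = 0.438 − 0.579 = -0.141, i.e. -14 pp.

-14 pp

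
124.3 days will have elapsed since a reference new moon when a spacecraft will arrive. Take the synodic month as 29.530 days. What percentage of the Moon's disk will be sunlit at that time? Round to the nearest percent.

37%

124.3 d spans 4 complete synodic months (4 × 29.530 = 118.12 d) plus 6.18 d.
Phase angle: θ = 360°·(6.18 d)/(29.530 d) = 75.3°.
With cos θ = 0.253, the lit fraction is (1 − 0.253)/2 ≈ 0.373, so 37%.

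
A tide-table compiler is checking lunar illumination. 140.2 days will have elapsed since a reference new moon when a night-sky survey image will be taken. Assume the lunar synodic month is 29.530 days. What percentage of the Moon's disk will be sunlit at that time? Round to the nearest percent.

51%

140.2 d spans 4 complete synodic months (4 × 29.530 = 118.12 d) plus 22.08 d.
Phase angle: θ = 360°·(22.08 d)/(29.530 d) = 269.2°.
With cos θ = (-0.014), the lit fraction is (1 − (-0.014))/2 ≈ 0.507, so 51%.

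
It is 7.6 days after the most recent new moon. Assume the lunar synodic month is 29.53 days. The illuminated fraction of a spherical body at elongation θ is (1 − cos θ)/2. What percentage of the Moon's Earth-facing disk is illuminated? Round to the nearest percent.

52%

Elongation θ = 360° × 7.6/29.53 ≈ 92.7°.
Illuminated fraction = (1 − cos 92.7°)/2 = (1 − (-0.046))/2 ≈ 0.523, so 52%.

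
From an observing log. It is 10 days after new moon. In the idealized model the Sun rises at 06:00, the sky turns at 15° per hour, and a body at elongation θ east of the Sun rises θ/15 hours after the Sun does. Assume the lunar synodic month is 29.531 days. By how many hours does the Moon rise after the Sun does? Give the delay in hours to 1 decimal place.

8.1 h

Elongation θ = 360° × 10/29.531 ≈ 121.9°.
Delay after the Sun = 121.9° / (15°/h) ≈ 8.13 h.
So the Moon rises 8.13 h after the Sun.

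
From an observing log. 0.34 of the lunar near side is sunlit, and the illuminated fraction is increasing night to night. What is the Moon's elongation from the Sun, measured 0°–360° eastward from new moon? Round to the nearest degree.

71°

cos θ = 1 − 2f = 0.320, giving a principal value of 71.3°.
Waxing ⇒ before full, so θ = 71.3°.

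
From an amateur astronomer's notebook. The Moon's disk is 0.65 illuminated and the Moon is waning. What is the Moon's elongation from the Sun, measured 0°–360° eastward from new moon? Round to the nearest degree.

253°

Invert f = (1 − cos θ)/2 to get cos θ = 1 − 2(0.65) = -0.300, hence θ₀ = arccos -0.300 = 107.5°.
Waning ⇒ past full, so θ = 360° − 107.5° = 252.5°.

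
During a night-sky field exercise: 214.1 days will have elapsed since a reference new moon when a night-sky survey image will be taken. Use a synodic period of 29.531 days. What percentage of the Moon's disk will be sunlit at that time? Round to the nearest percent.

50%

214.1/29.531 = 7.250 lunations, so 7 complete cycles and 7.38 d into the next.
The Moon has covered 7.38/29.531 of its cycle, so θ ≈ 360° × 7.38/29.531 = 90.0°.
Illuminated fraction = (1 − cos 90.0°)/2 = (1 − (-0.000))/2 ≈ 0.500, so 50%.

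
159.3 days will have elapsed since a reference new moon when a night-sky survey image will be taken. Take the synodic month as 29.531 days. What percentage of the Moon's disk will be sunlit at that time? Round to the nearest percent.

159.3 d spans 5 complete synodic months (5 × 29.531 = 147.66 d) plus 11.65 d.
Elongation θ = 360° × 11.65/29.531 ≈ 142.0°.
With cos θ = (-0.788), the lit fraction is (1 − (-0.788))/2 ≈ 0.894, so 89%.

89%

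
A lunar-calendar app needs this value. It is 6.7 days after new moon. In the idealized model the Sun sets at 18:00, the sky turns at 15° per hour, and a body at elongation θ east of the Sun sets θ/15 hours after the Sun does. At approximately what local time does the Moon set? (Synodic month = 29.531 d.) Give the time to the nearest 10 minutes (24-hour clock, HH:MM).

23:30

Elongation θ = 360° × 6.7/29.531 ≈ 81.7°.
Delay after the Sun = 81.7° / (15°/h) ≈ 5.45 h.
18:00 + 5.445 h ≈ 23:27 → 23:30 to the nearest ten minutes.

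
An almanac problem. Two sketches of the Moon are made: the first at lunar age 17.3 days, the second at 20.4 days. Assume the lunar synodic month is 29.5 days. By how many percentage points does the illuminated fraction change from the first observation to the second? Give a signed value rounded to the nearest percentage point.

-25 pp

θ₁ = 360° × 17.3/29.5 = 211.1°, f₁ = (1 − cos θ₁)/2 = 0.928.
θ₂ = 360° × 20.4/29.5 = 248.9°, f₂ = (1 − cos θ₂)/2 = 0.680.
Change = f₂ − f₁ = -0.248 → -25 percentage points.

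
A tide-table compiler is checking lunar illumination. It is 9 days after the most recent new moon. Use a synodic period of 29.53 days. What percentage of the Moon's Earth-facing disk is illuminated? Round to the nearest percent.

Elongation θ = 360° × 9/29.53 ≈ 109.7°.
Illuminated fraction = (1 − cos 109.7°)/2 = (1 − (-0.337))/2 ≈ 0.669, so 67%.

67%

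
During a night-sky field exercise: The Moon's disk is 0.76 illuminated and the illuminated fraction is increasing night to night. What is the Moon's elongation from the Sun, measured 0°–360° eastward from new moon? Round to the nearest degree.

cos θ = 1 − 2f = -0.520, giving a principal value of 121.3°.
Before full moon the principal value applies: θ = 121.3°.

121°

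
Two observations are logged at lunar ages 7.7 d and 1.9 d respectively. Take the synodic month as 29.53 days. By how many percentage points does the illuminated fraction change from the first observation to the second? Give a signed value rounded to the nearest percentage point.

-49 pp

θ₁ = 360° × 7.7/29.53 = 93.9°, f₁ = (1 − cos θ₁)/2 = 0.534.
θ₂ = 360° × 1.9/29.53 = 23.2°, f₂ = (1 − cos θ₂)/2 = 0.040.
Change = f₂ − f₁ = -0.493 → -49 percentage points.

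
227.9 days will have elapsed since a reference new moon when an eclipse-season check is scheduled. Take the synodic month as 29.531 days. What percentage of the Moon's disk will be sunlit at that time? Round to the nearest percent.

60%

Reduce mod P: 227.9 − 7×29.531 = 21.18 d into the current lunation.
Phase angle: θ = 360°·(21.18 d)/(29.531 d) = 258.2°.
cos 258.2° = (-0.204), so f = (1 − (-0.204))/2 = 0.602, so 60%.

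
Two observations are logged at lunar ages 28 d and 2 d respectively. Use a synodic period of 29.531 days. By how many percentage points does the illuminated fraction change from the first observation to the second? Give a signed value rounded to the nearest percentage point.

+2 pp

First observation: θ = 360°·28/29.531 = 341.3°, so f = 0.026.
Second observation: θ = 24.4°, f = 0.045.
Δf = 0.045 − 0.026 = +0.018, i.e. +2 pp.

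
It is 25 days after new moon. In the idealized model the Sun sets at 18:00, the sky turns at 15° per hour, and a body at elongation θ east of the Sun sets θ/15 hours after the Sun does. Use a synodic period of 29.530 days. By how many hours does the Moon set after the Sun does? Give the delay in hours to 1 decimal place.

20.3 h

Phase angle: θ = 360°·(25 d)/(29.530 d) = 304.8°.
Delay after the Sun = 304.8° / (15°/h) ≈ 20.32 h.
So the Moon sets 20.32 h after the Sun.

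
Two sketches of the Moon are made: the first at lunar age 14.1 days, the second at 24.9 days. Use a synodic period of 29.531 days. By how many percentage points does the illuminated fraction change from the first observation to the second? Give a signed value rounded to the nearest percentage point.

-77 percentage points

θ₁ = 360° × 14.1/29.531 = 171.9°, f₁ = (1 − cos θ₁)/2 = 0.995.
θ₂ = 360° × 24.9/29.531 = 303.5°, f₂ = (1 − cos θ₂)/2 = 0.224.
Change = f₂ − f₁ = -0.771 → -77 percentage points.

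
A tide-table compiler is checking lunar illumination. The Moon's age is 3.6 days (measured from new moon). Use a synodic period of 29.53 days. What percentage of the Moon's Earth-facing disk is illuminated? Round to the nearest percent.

Elongation θ = 360° × 3.6/29.53 ≈ 43.9°.
cos 43.9° = 0.721, so f = (1 − 0.721)/2 = 0.140, so 14%.

14%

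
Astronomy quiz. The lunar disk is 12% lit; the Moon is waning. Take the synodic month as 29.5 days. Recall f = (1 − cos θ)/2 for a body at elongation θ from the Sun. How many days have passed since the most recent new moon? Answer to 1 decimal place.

26.2 days

From f = (1 − cos θ)/2: cos θ = 1 − 2×0.12 = 0.760; arccos → 40.5°.
Since the Moon is past full (waning), take the reflex angle: θ = 360° − 40.5° = 319.5°.
Age = 29.5 × 319.5°/360° ≈ 26.18 days.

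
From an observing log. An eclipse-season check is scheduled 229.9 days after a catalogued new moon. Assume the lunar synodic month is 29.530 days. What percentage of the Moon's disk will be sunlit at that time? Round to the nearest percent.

Reduce mod P: 229.9 − 7×29.530 = 23.19 d into the current lunation.
The Moon has covered 23.19/29.530 of its cycle, so θ ≈ 360° × 23.19/29.530 = 282.7°.
cos 282.7° = 0.220, so f = (1 − 0.220)/2 = 0.390, so 39%.

39%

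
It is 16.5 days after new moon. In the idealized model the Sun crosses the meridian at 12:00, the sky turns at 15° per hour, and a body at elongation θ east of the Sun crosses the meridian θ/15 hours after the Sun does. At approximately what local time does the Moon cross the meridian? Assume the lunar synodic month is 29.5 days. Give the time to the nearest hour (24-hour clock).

01:00

Elongation θ = 360° × 16.5/29.5 ≈ 201.4°.
At 15° of sky rotation per hour, 201.4° corresponds to a 13.42 h lag.
12:00 + 13.42 h ≈ 01:25 → 01:00 to the nearest hour.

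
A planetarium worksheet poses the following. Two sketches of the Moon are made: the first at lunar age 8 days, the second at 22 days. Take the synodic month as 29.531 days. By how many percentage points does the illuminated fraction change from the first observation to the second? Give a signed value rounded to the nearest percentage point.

First observation: θ = 360°·8/29.531 = 97.5°, so f = 0.565.
Second observation: θ = 268.2°, f = 0.516.
Δf = 0.516 − 0.565 = -0.050, i.e. -5 pp.

-5 percentage points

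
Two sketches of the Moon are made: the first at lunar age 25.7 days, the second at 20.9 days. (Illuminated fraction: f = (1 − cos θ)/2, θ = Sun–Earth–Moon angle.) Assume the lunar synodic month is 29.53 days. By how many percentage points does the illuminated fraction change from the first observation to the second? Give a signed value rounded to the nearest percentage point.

θ₁ = 360° × 25.7/29.53 = 313.3°, f₁ = (1 − cos θ₁)/2 = 0.157.
θ₂ = 360° × 20.9/29.53 = 254.8°, f₂ = (1 − cos θ₂)/2 = 0.631.
Change = f₂ − f₁ = +0.474 → +47 percentage points.

+47 pp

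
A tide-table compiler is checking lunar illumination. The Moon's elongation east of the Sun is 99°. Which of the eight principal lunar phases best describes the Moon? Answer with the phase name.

first quarter

The first quarter sector spans roughly 68°–112°; 99° falls inside it.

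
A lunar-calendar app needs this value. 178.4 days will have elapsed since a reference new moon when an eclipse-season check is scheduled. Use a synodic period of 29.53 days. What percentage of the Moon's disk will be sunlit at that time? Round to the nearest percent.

178.4 d spans 6 complete synodic months (6 × 29.53 = 177.18 d) plus 1.22 d.
Elongation θ = 360° × 1.22/29.53 ≈ 14.9°.
cos 14.9° = 0.966, so f = (1 − 0.966)/2 = 0.017, so 2%.

2%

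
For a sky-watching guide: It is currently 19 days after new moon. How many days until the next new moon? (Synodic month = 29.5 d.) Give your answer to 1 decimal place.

10.5 days

One full lunation from the last new moon is 29.5 d; remaining = 29.5 − 19 = 10.500 d.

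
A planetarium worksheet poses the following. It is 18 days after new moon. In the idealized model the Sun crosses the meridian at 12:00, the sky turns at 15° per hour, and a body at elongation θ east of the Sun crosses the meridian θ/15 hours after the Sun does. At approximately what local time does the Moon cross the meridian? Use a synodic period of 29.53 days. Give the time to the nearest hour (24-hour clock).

Phase angle: θ = 360°·(18 d)/(29.53 d) = 219.4°.
At 15° of sky rotation per hour, 219.4° corresponds to a 14.63 h lag.
12:00 + 14.63 h ≈ 02:38 → 03:00 to the nearest hour.

03:00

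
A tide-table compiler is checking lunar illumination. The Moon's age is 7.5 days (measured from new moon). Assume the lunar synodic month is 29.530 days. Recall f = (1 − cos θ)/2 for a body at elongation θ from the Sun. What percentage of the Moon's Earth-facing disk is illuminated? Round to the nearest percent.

51%

Elongation θ = 360° × 7.5/29.530 ≈ 91.4°.
With cos θ = (-0.025), the lit fraction is (1 − (-0.025))/2 ≈ 0.512, so 51%.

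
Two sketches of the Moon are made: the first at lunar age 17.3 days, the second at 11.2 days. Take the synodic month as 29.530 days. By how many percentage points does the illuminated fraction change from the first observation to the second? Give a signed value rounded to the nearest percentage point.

First observation: θ = 360°·17.3/29.530 = 210.9°, so f = 0.929.
Second observation: θ = 136.5°, f = 0.863.
Δf = 0.863 − 0.929 = -0.066, i.e. -7 pp.

-7 percentage points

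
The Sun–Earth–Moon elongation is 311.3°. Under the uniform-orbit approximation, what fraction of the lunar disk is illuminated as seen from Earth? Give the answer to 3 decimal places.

0.170

f = (1 − cos 311.3°)/2 = (1 − 0.660)/2 ≈ 0.170.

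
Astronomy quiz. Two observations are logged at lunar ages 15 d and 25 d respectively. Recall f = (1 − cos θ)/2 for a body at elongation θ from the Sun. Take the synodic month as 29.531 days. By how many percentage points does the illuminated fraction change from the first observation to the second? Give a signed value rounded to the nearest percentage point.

θ₁ = 360° × 15/29.531 = 182.9°, f₁ = (1 − cos θ₁)/2 = 0.999.
θ₂ = 360° × 25/29.531 = 304.8°, f₂ = (1 − cos θ₂)/2 = 0.215.
Change = f₂ − f₁ = -0.784 → -78 percentage points.

-78 percentage points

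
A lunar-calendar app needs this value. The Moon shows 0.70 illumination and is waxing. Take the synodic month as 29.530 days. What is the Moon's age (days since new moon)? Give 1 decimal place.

cos θ = 1 − 2f = -0.400, giving a principal value of 113.6°.
Waxing ⇒ before full, so θ = 113.6°.
Age = 29.530 × 113.6°/360° ≈ 9.32 days.

9.3 days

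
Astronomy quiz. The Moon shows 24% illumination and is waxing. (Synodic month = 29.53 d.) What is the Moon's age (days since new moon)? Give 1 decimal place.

4.8 days

From f = (1 − cos θ)/2: cos θ = 1 − 2×0.24 = 0.520; arccos → 58.7°.
Waxing ⇒ before full, so θ = 58.7°.
Age = 29.53 × 58.7°/360° ≈ 4.81 days.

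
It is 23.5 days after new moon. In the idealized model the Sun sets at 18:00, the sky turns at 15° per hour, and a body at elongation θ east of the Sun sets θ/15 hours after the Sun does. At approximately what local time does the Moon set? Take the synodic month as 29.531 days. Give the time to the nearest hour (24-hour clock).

13:00

The Moon has covered 23.5/29.531 of its cycle, so θ ≈ 360° × 23.5/29.531 = 286.5°.
At 15° of sky rotation per hour, 286.5° corresponds to a 19.10 h lag.
18:00 + 19.10 h ≈ 13:06 → 13:00 to the nearest hour.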